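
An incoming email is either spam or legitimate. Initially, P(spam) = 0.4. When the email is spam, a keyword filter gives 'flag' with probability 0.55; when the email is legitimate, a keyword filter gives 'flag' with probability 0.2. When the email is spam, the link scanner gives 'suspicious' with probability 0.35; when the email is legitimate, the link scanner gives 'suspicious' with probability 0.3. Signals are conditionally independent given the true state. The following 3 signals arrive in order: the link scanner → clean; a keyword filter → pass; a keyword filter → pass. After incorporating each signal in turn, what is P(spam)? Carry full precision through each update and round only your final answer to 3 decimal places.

After the link scanner='clean': P(spam) = 0.65·0.4000 / (0.65·0.4000 + 0.7·0.6000) ≈ 0.3824
After a keyword filter='pass': P(spam) = 0.45·0.3824 / (0.45·0.3824 + 0.8·0.6176) ≈ 0.2583
After a keyword filter='pass': P(spam) = 0.45·0.2583 / (0.45·0.2583 + 0.8·0.7417) ≈ 0.1638

0.164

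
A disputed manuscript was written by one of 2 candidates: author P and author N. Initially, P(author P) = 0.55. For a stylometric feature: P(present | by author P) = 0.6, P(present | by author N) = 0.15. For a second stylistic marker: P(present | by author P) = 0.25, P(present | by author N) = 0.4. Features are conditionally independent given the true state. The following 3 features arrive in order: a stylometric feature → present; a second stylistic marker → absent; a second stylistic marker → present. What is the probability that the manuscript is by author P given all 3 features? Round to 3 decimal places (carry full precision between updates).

0.793

After a stylometric feature='present': P(author P) = 0.6·0.5500 / (0.6·0.5500 + 0.15·0.4500) ≈ 0.8302
After a second stylistic marker='absent': P(author P) = 0.75·0.8302 / (0.75·0.8302 + 0.6·0.1698) ≈ 0.8594
After a second stylistic marker='present': P(author P) = 0.25·0.8594 / (0.25·0.8594 + 0.4·0.1406) ≈ 0.7925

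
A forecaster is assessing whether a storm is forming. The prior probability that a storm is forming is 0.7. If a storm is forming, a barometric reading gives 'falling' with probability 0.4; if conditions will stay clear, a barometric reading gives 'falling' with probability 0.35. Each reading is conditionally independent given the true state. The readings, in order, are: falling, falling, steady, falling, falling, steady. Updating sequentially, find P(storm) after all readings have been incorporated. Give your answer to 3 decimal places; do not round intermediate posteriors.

0.772

After 'falling': P(storm) = 0.4·0.7000 / (0.4·0.7000 + 0.35·0.3000) ≈ 0.7273
After 'falling': P(storm) = 0.4·0.7273 / (0.4·0.7273 + 0.35·0.2727) ≈ 0.7529
After 'steady': P(storm) = 0.6·0.7529 / (0.6·0.7529 + 0.65·0.2471) ≈ 0.7378
After 'falling': P(storm) = 0.4·0.7378 / (0.4·0.7378 + 0.35·0.2622) ≈ 0.7628
After 'falling': P(storm) = 0.4·0.7628 / (0.4·0.7628 + 0.35·0.2372) ≈ 0.7861
After 'steady': P(storm) = 0.6·0.7861 / (0.6·0.7861 + 0.65·0.2139) ≈ 0.7723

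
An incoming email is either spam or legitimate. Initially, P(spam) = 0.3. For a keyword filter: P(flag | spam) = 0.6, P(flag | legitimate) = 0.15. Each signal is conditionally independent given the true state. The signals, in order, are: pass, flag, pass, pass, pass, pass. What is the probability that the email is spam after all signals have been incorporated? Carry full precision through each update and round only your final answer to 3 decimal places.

After 'pass': P(spam) = 0.4·0.3000 / (0.4·0.3000 + 0.85·0.7000) ≈ 0.1678
After 'flag': P(spam) = 0.6·0.1678 / (0.6·0.1678 + 0.15·0.8322) ≈ 0.4465
After 'pass': P(spam) = 0.4·0.4465 / (0.4·0.4465 + 0.85·0.5535) ≈ 0.2752
After 'pass': P(spam) = 0.4·0.2752 / (0.4·0.2752 + 0.85·0.7248) ≈ 0.1516
After 'pass': P(spam) = 0.4·0.1516 / (0.4·0.1516 + 0.85·0.8484) ≈ 0.0776
After 'pass': P(spam) = 0.4·0.0776 / (0.4·0.0776 + 0.85·0.9224) ≈ 0.0381

0.038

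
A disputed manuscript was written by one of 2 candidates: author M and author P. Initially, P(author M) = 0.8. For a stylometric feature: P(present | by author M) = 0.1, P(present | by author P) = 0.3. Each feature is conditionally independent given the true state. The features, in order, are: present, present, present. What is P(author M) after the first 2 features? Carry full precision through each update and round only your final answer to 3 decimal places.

0.308

After 'present': P(author M) = 0.1·0.8000 / (0.1·0.8000 + 0.3·0.2000) ≈ 0.5714
After 'present': P(author M) = 0.1·0.5714 / (0.1·0.5714 + 0.3·0.4286) ≈ 0.3077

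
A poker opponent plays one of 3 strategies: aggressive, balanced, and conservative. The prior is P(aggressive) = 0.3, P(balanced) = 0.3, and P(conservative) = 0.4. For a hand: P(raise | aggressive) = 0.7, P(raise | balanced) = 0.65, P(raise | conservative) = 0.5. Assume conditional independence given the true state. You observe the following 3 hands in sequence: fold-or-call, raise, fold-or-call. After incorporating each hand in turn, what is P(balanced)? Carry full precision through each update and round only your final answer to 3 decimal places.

Each posterior becomes the prior for the next update.
After 'fold-or-call': normaliser = 0.3·0.3000 + 0.35·0.3000 + 0.5·0.4000; P(aggressive) ≈ 0.2278, P(balanced) ≈ 0.2658, P(conservative) ≈ 0.5063
After 'raise': normaliser = 0.7·0.2278 + 0.65·0.2658 + 0.5·0.5063; P(aggressive) ≈ 0.2724, P(balanced) ≈ 0.2951, P(conservative) ≈ 0.4324
After 'fold-or-call': normaliser = 0.3·0.2724 + 0.35·0.2951 + 0.5·0.4324; P(aggressive) ≈ 0.2037, P(balanced) ≈ 0.2574, P(conservative) ≈ 0.5389

0.257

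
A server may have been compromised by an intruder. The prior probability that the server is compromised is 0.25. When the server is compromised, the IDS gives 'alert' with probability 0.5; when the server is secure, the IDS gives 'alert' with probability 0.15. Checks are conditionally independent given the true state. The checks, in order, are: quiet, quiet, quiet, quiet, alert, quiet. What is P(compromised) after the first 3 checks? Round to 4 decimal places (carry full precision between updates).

Apply Bayes' rule sequentially, carrying P(compromised) forward.
After 'quiet': P(compromised) = 0.5·0.2500 / (0.5·0.2500 + 0.85·0.7500) ≈ 0.1639
After 'quiet': P(compromised) = 0.5·0.1639 / (0.5·0.1639 + 0.85·0.8361) ≈ 0.1034
After 'quiet': P(compromised) = 0.5·0.1034 / (0.5·0.1034 + 0.85·0.8966) ≈ 0.0635

0.0635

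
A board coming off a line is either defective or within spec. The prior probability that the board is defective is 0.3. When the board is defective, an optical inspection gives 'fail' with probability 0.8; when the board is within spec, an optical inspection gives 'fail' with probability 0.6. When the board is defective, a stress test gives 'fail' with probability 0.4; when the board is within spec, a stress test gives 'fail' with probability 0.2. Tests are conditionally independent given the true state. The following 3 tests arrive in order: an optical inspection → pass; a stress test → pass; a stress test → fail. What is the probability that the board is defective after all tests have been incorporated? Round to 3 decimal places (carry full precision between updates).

Apply Bayes' rule sequentially, carrying P(defective) forward.
After an optical inspection='pass': P(defective) = 0.2·0.3000 / (0.2·0.3000 + 0.4·0.7000) ≈ 0.1765
After a stress test='pass': P(defective) = 0.6·0.1765 / (0.6·0.1765 + 0.8·0.8235) ≈ 0.1385
After a stress test='fail': P(defective) = 0.4·0.1385 / (0.4·0.1385 + 0.2·0.8615) ≈ 0.2432

0.243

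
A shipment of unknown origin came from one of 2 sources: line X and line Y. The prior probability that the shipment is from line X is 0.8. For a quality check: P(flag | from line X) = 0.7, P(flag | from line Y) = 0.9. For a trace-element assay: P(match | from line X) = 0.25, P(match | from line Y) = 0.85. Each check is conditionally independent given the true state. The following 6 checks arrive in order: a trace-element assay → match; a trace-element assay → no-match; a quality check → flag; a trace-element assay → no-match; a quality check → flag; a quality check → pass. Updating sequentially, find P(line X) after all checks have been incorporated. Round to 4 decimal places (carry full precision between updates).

After a trace-element assay='match': P(line X) = 0.25·0.8000 / (0.25·0.8000 + 0.85·0.2000) ≈ 0.5405
After a trace-element assay='no-match': P(line X) = 0.75·0.5405 / (0.75·0.5405 + 0.15·0.4595) ≈ 0.8547
After a quality check='flag': P(line X) = 0.7·0.8547 / (0.7·0.8547 + 0.9·0.1453) ≈ 0.8206
After a trace-element assay='no-match': P(line X) = 0.75·0.8206 / (0.75·0.8206 + 0.15·0.1794) ≈ 0.9581
After a quality check='flag': P(line X) = 0.7·0.9581 / (0.7·0.9581 + 0.9·0.0419) ≈ 0.9468
After a quality check='pass': P(line X) = 0.3·0.9468 / (0.3·0.9468 + 0.1·0.0532) ≈ 0.9816

0.9816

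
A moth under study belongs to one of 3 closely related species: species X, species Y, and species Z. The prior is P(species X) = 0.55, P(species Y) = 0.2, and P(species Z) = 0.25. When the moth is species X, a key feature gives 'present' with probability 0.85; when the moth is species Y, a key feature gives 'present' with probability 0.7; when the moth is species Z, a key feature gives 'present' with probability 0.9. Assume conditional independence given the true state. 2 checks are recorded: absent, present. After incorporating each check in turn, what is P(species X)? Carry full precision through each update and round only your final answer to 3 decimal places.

0.521

After 'absent': normaliser = 0.15·0.5500 + 0.3·0.2000 + 0.1·0.2500; P(species X) ≈ 0.4925, P(species Y) ≈ 0.3582, P(species Z) ≈ 0.1493
After 'present': normaliser = 0.85·0.4925 + 0.7·0.3582 + 0.9·0.1493; P(species X) ≈ 0.5209, P(species Y) ≈ 0.3120, P(species Z) ≈ 0.1671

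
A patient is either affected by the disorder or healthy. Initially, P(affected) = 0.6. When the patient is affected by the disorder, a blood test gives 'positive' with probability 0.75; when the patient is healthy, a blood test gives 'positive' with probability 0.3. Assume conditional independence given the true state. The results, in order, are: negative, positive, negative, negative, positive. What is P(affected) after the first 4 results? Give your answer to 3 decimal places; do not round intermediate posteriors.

0.146

After 'negative': P(affected) = 0.25·0.6000 / (0.25·0.6000 + 0.7·0.4000) ≈ 0.3488
After 'positive': P(affected) = 0.75·0.3488 / (0.75·0.3488 + 0.3·0.6512) ≈ 0.5725
After 'negative': P(affected) = 0.25·0.5725 / (0.25·0.5725 + 0.7·0.4275) ≈ 0.3236
After 'negative': P(affected) = 0.25·0.3236 / (0.25·0.3236 + 0.7·0.6764) ≈ 0.1459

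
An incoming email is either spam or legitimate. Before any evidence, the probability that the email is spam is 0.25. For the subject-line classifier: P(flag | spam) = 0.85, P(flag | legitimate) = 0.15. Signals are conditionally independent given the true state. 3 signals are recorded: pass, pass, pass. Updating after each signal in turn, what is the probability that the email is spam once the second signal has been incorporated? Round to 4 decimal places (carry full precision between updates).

After 'pass': P(spam) = 0.15·0.2500 / (0.15·0.2500 + 0.85·0.7500) ≈ 0.0556
After 'pass': P(spam) = 0.15·0.0556 / (0.15·0.0556 + 0.85·0.9444) ≈ 0.0103

0.0103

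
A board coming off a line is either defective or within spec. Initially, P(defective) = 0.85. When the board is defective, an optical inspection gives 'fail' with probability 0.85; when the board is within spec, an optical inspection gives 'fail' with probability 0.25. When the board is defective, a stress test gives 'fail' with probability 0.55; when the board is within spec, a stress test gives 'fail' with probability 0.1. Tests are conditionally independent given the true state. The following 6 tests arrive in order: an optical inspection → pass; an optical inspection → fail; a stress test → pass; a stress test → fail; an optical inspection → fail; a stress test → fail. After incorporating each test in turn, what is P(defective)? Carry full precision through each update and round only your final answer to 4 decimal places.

0.9950

After an optical inspection='pass': P(defective) = 0.15·0.8500 / (0.15·0.8500 + 0.75·0.1500) ≈ 0.5312
After an optical inspection='fail': P(defective) = 0.85·0.5312 / (0.85·0.5312 + 0.25·0.4688) ≈ 0.7940
After a stress test='pass': P(defective) = 0.45·0.7940 / (0.45·0.7940 + 0.9·0.2060) ≈ 0.6583
After a stress test='fail': P(defective) = 0.55·0.6583 / (0.55·0.6583 + 0.1·0.3417) ≈ 0.9138
After an optical inspection='fail': P(defective) = 0.85·0.9138 / (0.85·0.9138 + 0.25·0.0862) ≈ 0.9730
After a stress test='fail': P(defective) = 0.55·0.9730 / (0.55·0.9730 + 0.1·0.0270) ≈ 0.9950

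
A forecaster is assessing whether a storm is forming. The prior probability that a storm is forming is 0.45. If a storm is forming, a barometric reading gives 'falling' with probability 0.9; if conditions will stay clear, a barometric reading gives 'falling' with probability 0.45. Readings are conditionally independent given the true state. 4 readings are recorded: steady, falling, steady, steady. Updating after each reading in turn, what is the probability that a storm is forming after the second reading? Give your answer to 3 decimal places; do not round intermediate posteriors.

0.229

After 'steady': P(storm) = 0.1·0.4500 / (0.1·0.4500 + 0.55·0.5500) ≈ 0.1295
After 'falling': P(storm) = 0.9·0.1295 / (0.9·0.1295 + 0.45·0.8705) ≈ 0.2293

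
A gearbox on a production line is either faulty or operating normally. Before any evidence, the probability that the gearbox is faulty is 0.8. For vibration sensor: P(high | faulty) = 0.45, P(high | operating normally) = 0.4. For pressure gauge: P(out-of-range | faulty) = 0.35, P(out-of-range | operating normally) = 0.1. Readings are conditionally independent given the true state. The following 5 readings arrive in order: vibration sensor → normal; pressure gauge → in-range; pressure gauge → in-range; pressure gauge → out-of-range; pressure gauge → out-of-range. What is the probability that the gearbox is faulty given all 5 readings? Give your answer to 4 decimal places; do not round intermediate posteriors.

After vibration sensor='normal': P(faulty) = 0.55·0.8000 / (0.55·0.8000 + 0.6·0.2000) ≈ 0.7857
After pressure gauge='in-range': P(faulty) = 0.65·0.7857 / (0.65·0.7857 + 0.9·0.2143) ≈ 0.7259
After pressure gauge='in-range': P(faulty) = 0.65·0.7259 / (0.65·0.7259 + 0.9·0.2741) ≈ 0.6567
After pressure gauge='out-of-range': P(faulty) = 0.35·0.6567 / (0.35·0.6567 + 0.1·0.3433) ≈ 0.8700
After pressure gauge='out-of-range': P(faulty) = 0.35·0.8700 / (0.35·0.8700 + 0.1·0.1300) ≈ 0.9591

0.9591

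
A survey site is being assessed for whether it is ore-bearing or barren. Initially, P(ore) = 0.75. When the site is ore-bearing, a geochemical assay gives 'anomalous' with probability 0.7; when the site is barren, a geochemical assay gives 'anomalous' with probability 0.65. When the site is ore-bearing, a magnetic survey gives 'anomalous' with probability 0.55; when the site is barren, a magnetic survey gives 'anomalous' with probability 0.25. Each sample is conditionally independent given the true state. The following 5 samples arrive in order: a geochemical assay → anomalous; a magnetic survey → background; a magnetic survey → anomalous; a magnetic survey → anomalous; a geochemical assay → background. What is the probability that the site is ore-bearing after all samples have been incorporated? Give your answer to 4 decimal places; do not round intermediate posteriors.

Each posterior becomes the prior for the next update.
After a geochemical assay='anomalous': P(ore) = 0.7·0.7500 / (0.7·0.7500 + 0.65·0.2500) ≈ 0.7636
After a magnetic survey='background': P(ore) = 0.45·0.7636 / (0.45·0.7636 + 0.75·0.2364) ≈ 0.6597
After a magnetic survey='anomalous': P(ore) = 0.55·0.6597 / (0.55·0.6597 + 0.25·0.3403) ≈ 0.8101
After a magnetic survey='anomalous': P(ore) = 0.55·0.8101 / (0.55·0.8101 + 0.25·0.1899) ≈ 0.9037
After a geochemical assay='background': P(ore) = 0.3·0.9037 / (0.3·0.9037 + 0.35·0.0963) ≈ 0.8894

0.8894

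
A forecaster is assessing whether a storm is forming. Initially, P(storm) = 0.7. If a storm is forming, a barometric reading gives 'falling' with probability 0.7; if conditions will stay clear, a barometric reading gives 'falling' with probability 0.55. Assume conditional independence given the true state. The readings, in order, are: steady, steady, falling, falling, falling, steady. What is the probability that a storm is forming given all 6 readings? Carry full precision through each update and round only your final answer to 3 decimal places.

0.588

After 'steady': P(storm) = 0.3·0.7000 / (0.3·0.7000 + 0.45·0.3000) ≈ 0.6087
After 'steady': P(storm) = 0.3·0.6087 / (0.3·0.6087 + 0.45·0.3913) ≈ 0.5091
After 'falling': P(storm) = 0.7·0.5091 / (0.7·0.5091 + 0.55·0.4909) ≈ 0.5689
After 'falling': P(storm) = 0.7·0.5689 / (0.7·0.5689 + 0.55·0.4311) ≈ 0.6268
After 'falling': P(storm) = 0.7·0.6268 / (0.7·0.6268 + 0.55·0.3732) ≈ 0.6813
After 'steady': P(storm) = 0.3·0.6813 / (0.3·0.6813 + 0.45·0.3187) ≈ 0.5877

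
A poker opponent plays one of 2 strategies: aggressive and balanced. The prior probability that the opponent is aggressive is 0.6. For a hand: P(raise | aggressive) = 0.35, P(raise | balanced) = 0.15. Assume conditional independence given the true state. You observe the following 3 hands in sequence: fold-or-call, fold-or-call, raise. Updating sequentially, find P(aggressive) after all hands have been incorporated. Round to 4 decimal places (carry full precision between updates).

Apply Bayes' rule sequentially, carrying P(aggressive) forward.
After 'fold-or-call': P(aggressive) = 0.65·0.6000 / (0.65·0.6000 + 0.85·0.4000) ≈ 0.5342
After 'fold-or-call': P(aggressive) = 0.65·0.5342 / (0.65·0.5342 + 0.85·0.4658) ≈ 0.4673
After 'raise': P(aggressive) = 0.35·0.4673 / (0.35·0.4673 + 0.15·0.5327) ≈ 0.6718

0.6718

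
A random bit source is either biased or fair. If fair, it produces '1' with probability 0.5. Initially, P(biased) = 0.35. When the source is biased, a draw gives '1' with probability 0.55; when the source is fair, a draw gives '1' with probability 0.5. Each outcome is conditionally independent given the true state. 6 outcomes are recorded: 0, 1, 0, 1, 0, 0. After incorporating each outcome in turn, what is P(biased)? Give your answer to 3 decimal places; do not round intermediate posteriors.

0.299

After '0': P(biased) = 0.45·0.3500 / (0.45·0.3500 + 0.5·0.6500) ≈ 0.3264
After '1': P(biased) = 0.55·0.3264 / (0.55·0.3264 + 0.5·0.6736) ≈ 0.3477
After '0': P(biased) = 0.45·0.3477 / (0.45·0.3477 + 0.5·0.6523) ≈ 0.3242
After '1': P(biased) = 0.55·0.3242 / (0.55·0.3242 + 0.5·0.6758) ≈ 0.3454
After '0': P(biased) = 0.45·0.3454 / (0.45·0.3454 + 0.5·0.6546) ≈ 0.3220
After '0': P(biased) = 0.45·0.3220 / (0.45·0.3220 + 0.5·0.6780) ≈ 0.2995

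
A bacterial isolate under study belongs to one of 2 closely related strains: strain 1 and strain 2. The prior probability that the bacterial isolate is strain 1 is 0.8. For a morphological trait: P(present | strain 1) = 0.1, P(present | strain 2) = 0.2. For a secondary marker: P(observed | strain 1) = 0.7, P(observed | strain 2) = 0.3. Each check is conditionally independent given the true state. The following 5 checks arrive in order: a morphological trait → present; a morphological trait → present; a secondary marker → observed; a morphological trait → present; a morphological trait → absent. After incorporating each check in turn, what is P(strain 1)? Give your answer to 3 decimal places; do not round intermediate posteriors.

After a morphological trait='present': P(strain 1) = 0.1·0.8000 / (0.1·0.8000 + 0.2·0.2000) ≈ 0.6667
After a morphological trait='present': P(strain 1) = 0.1·0.6667 / (0.1·0.6667 + 0.2·0.3333) ≈ 0.5000
After a secondary marker='observed': P(strain 1) = 0.7·0.5000 / (0.7·0.5000 + 0.3·0.5000) ≈ 0.7000
After a morphological trait='present': P(strain 1) = 0.1·0.7000 / (0.1·0.7000 + 0.2·0.3000) ≈ 0.5385
After a morphological trait='absent': P(strain 1) = 0.9·0.5385 / (0.9·0.5385 + 0.8·0.4615) ≈ 0.5676

0.568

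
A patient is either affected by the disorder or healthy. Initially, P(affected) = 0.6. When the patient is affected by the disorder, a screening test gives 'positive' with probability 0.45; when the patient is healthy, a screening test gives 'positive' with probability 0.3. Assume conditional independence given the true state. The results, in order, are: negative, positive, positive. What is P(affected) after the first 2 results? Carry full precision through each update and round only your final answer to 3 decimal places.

0.639

After 'negative': P(affected) = 0.55·0.6000 / (0.55·0.6000 + 0.7·0.4000) ≈ 0.5410
After 'positive': P(affected) = 0.45·0.5410 / (0.45·0.5410 + 0.3·0.4590) ≈ 0.6387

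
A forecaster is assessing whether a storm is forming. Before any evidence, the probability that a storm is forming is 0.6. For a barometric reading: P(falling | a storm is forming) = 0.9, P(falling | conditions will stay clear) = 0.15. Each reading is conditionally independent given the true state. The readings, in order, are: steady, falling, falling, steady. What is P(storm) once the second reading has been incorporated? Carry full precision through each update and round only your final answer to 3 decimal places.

After 'steady': P(storm) = 0.1·0.6000 / (0.1·0.6000 + 0.85·0.4000) ≈ 0.1500
After 'falling': P(storm) = 0.9·0.1500 / (0.9·0.1500 + 0.15·0.8500) ≈ 0.5143

0.514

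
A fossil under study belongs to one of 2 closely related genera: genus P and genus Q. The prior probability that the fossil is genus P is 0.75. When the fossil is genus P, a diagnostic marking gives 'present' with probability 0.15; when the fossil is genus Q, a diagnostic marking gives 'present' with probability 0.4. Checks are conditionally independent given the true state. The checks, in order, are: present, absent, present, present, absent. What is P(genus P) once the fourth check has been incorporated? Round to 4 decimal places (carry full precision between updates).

After 'present': P(genus P) = 0.15·0.7500 / (0.15·0.7500 + 0.4·0.2500) ≈ 0.5294
After 'absent': P(genus P) = 0.85·0.5294 / (0.85·0.5294 + 0.6·0.4706) ≈ 0.6145
After 'present': P(genus P) = 0.15·0.6145 / (0.15·0.6145 + 0.4·0.3855) ≈ 0.3741
After 'present': P(genus P) = 0.15·0.3741 / (0.15·0.3741 + 0.4·0.6259) ≈ 0.1831

0.1831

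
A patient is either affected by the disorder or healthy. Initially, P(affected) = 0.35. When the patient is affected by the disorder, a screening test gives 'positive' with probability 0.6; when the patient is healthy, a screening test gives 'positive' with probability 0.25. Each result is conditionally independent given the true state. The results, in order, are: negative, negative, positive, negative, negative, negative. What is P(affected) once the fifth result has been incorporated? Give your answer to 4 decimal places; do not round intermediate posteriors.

After 'negative': P(affected) = 0.4·0.3500 / (0.4·0.3500 + 0.75·0.6500) ≈ 0.2231
After 'negative': P(affected) = 0.4·0.2231 / (0.4·0.2231 + 0.75·0.7769) ≈ 0.1328
After 'positive': P(affected) = 0.6·0.1328 / (0.6·0.1328 + 0.25·0.8672) ≈ 0.2688
After 'negative': P(affected) = 0.4·0.2688 / (0.4·0.2688 + 0.75·0.7312) ≈ 0.1639
After 'negative': P(affected) = 0.4·0.1639 / (0.4·0.1639 + 0.75·0.8361) ≈ 0.0947

0.0947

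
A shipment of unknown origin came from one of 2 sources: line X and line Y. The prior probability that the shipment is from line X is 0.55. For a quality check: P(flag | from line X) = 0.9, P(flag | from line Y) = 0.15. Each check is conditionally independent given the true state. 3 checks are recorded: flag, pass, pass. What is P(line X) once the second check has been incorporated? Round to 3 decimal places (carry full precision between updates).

Each posterior becomes the prior for the next update.
After 'flag': P(line X) = 0.9·0.5500 / (0.9·0.5500 + 0.15·0.4500) ≈ 0.8800
After 'pass': P(line X) = 0.1·0.8800 / (0.1·0.8800 + 0.85·0.1200) ≈ 0.4632

0.463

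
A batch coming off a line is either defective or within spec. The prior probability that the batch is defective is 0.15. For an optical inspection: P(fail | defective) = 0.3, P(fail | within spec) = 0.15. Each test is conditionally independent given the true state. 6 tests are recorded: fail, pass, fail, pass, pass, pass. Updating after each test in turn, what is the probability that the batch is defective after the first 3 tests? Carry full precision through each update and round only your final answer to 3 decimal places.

After 'fail': P(defective) = 0.3·0.1500 / (0.3·0.1500 + 0.15·0.8500) ≈ 0.2609
After 'pass': P(defective) = 0.7·0.2609 / (0.7·0.2609 + 0.85·0.7391) ≈ 0.2252
After 'fail': P(defective) = 0.3·0.2252 / (0.3·0.2252 + 0.15·0.7748) ≈ 0.3676

0.368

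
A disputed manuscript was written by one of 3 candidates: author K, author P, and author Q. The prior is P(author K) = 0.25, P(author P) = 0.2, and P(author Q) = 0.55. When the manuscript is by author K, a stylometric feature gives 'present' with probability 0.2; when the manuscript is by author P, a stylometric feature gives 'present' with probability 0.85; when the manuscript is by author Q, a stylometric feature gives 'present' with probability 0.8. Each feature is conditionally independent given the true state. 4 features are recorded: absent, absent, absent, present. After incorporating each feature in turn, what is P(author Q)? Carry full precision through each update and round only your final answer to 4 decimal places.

After 'absent': normaliser = 0.8·0.2500 + 0.15·0.2000 + 0.2·0.5500; P(author K) ≈ 0.5882, P(author P) ≈ 0.0882, P(author Q) ≈ 0.3235
After 'absent': normaliser = 0.8·0.5882 + 0.15·0.0882 + 0.2·0.3235; P(author K) ≈ 0.8579, P(author P) ≈ 0.0241, P(author Q) ≈ 0.1180
After 'absent': normaliser = 0.8·0.8579 + 0.15·0.0241 + 0.2·0.1180; P(author K) ≈ 0.9619, P(author P) ≈ 0.0051, P(author Q) ≈ 0.0331
After 'present': normaliser = 0.2·0.9619 + 0.85·0.0051 + 0.8·0.0331; P(author K) ≈ 0.8621, P(author P) ≈ 0.0193, P(author Q) ≈ 0.1185

0.1185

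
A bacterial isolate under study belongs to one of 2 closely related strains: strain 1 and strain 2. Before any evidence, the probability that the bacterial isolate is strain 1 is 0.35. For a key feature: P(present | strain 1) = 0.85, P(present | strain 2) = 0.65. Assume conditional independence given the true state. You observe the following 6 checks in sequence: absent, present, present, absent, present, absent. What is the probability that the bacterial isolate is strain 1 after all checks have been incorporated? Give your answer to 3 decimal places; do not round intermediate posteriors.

0.087

After 'absent': P(strain 1) = 0.15·0.3500 / (0.15·0.3500 + 0.35·0.6500) ≈ 0.1875
After 'present': P(strain 1) = 0.85·0.1875 / (0.85·0.1875 + 0.65·0.8125) ≈ 0.2318
After 'present': P(strain 1) = 0.85·0.2318 / (0.85·0.2318 + 0.65·0.7682) ≈ 0.2830
After 'absent': P(strain 1) = 0.15·0.2830 / (0.15·0.2830 + 0.35·0.7170) ≈ 0.1447
After 'present': P(strain 1) = 0.85·0.1447 / (0.85·0.1447 + 0.65·0.8553) ≈ 0.1811
After 'absent': P(strain 1) = 0.15·0.1811 / (0.15·0.1811 + 0.35·0.8189) ≈ 0.0866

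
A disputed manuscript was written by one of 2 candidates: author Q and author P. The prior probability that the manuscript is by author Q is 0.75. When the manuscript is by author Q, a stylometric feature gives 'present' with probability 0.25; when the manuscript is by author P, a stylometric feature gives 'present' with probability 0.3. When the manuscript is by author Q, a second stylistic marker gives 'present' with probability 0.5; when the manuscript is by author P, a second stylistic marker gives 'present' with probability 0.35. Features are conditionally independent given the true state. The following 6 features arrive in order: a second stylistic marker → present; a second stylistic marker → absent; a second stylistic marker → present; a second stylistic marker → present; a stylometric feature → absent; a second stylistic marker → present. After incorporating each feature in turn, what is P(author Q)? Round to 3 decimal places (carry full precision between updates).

After a second stylistic marker='present': P(author Q) = 0.5·0.7500 / (0.5·0.7500 + 0.35·0.2500) ≈ 0.8108
After a second stylistic marker='absent': P(author Q) = 0.5·0.8108 / (0.5·0.8108 + 0.65·0.1892) ≈ 0.7673
After a second stylistic marker='present': P(author Q) = 0.5·0.7673 / (0.5·0.7673 + 0.35·0.2327) ≈ 0.8249
After a second stylistic marker='present': P(author Q) = 0.5·0.8249 / (0.5·0.8249 + 0.35·0.1751) ≈ 0.8706
After a stylometric feature='absent': P(author Q) = 0.75·0.8706 / (0.75·0.8706 + 0.7·0.1294) ≈ 0.8782
After a second stylistic marker='present': P(author Q) = 0.5·0.8782 / (0.5·0.8782 + 0.35·0.1218) ≈ 0.9115

0.911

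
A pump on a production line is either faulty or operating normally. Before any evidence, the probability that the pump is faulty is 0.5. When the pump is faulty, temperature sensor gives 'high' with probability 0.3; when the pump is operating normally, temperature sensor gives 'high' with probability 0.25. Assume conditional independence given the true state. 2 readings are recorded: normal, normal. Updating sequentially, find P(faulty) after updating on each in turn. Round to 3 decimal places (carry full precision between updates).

After 'normal': P(faulty) = 0.7·0.5000 / (0.7·0.5000 + 0.75·0.5000) ≈ 0.4828
After 'normal': P(faulty) = 0.7·0.4828 / (0.7·0.4828 + 0.75·0.5172) ≈ 0.4656

0.466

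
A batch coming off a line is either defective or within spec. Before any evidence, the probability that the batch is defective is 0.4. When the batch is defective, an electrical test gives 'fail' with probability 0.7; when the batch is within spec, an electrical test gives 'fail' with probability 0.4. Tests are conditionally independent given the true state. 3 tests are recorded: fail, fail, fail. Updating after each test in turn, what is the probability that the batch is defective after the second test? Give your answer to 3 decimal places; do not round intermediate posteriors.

0.671

Each posterior becomes the prior for the next update.
After 'fail': P(defective) = 0.7·0.4000 / (0.7·0.4000 + 0.4·0.6000) ≈ 0.5385
After 'fail': P(defective) = 0.7·0.5385 / (0.7·0.5385 + 0.4·0.4615) ≈ 0.6712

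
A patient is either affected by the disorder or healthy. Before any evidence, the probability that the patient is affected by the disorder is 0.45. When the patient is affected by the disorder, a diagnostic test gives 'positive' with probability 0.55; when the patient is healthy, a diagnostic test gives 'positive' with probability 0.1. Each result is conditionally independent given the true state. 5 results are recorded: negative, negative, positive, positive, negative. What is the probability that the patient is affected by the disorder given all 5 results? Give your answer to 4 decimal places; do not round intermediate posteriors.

0.7557

After 'negative': P(affected) = 0.45·0.4500 / (0.45·0.4500 + 0.9·0.5500) ≈ 0.2903
After 'negative': P(affected) = 0.45·0.2903 / (0.45·0.2903 + 0.9·0.7097) ≈ 0.1698
After 'positive': P(affected) = 0.55·0.1698 / (0.55·0.1698 + 0.1·0.8302) ≈ 0.5294
After 'positive': P(affected) = 0.55·0.5294 / (0.55·0.5294 + 0.1·0.4706) ≈ 0.8609
After 'negative': P(affected) = 0.45·0.8609 / (0.45·0.8609 + 0.9·0.1391) ≈ 0.7557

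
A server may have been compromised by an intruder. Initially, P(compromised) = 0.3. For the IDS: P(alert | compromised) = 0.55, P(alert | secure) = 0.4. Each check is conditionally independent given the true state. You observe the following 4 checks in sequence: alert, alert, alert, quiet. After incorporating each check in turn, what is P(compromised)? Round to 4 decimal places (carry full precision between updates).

After 'alert': P(compromised) = 0.55·0.3000 / (0.55·0.3000 + 0.4·0.7000) ≈ 0.3708
After 'alert': P(compromised) = 0.55·0.3708 / (0.55·0.3708 + 0.4·0.6292) ≈ 0.4476
After 'alert': P(compromised) = 0.55·0.4476 / (0.55·0.4476 + 0.4·0.5524) ≈ 0.5270
After 'quiet': P(compromised) = 0.45·0.5270 / (0.45·0.5270 + 0.6·0.4730) ≈ 0.4552

0.4552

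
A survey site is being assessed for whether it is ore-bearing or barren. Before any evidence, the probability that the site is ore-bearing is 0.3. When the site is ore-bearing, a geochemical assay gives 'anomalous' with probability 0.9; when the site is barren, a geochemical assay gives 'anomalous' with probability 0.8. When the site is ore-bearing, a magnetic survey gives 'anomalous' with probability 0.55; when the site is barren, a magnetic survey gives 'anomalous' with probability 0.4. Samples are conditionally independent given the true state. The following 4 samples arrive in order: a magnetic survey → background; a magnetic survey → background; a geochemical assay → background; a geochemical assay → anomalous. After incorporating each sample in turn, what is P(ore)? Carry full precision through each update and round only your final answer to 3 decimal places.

0.119

After a magnetic survey='background': P(ore) = 0.45·0.3000 / (0.45·0.3000 + 0.6·0.7000) ≈ 0.2432
After a magnetic survey='background': P(ore) = 0.45·0.2432 / (0.45·0.2432 + 0.6·0.7568) ≈ 0.1942
After a geochemical assay='background': P(ore) = 0.1·0.1942 / (0.1·0.1942 + 0.2·0.8058) ≈ 0.1076
After a geochemical assay='anomalous': P(ore) = 0.9·0.1076 / (0.9·0.1076 + 0.8·0.8924) ≈ 0.1194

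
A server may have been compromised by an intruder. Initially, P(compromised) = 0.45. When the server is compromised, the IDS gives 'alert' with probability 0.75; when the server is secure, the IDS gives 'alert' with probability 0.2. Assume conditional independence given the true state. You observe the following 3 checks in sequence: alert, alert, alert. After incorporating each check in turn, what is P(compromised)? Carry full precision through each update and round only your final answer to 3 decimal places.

0.977

After 'alert': P(compromised) = 0.75·0.4500 / (0.75·0.4500 + 0.2·0.5500) ≈ 0.7542
After 'alert': P(compromised) = 0.75·0.7542 / (0.75·0.7542 + 0.2·0.2458) ≈ 0.9200
After 'alert': P(compromised) = 0.75·0.9200 / (0.75·0.9200 + 0.2·0.0800) ≈ 0.9773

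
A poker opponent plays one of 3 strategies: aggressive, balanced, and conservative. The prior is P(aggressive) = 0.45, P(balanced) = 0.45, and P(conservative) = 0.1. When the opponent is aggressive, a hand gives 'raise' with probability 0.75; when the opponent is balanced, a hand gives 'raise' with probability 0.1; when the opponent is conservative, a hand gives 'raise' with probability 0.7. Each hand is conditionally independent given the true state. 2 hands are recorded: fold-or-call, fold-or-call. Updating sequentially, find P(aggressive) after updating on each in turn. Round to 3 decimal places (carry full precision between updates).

After 'fold-or-call': normaliser = 0.25·0.4500 + 0.9·0.4500 + 0.3·0.1000; P(aggressive) ≈ 0.2055, P(balanced) ≈ 0.7397, P(conservative) ≈ 0.0548
After 'fold-or-call': normaliser = 0.25·0.2055 + 0.9·0.7397 + 0.3·0.0548; P(aggressive) ≈ 0.0700, P(balanced) ≈ 0.9076, P(conservative) ≈ 0.0224

0.070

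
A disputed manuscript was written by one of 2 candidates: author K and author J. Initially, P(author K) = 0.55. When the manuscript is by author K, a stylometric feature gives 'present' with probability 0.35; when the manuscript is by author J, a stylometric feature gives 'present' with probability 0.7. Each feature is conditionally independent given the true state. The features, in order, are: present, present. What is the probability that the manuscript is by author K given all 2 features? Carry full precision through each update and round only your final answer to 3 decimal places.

0.234

After 'present': P(author K) = 0.35·0.5500 / (0.35·0.5500 + 0.7·0.4500) ≈ 0.3793
After 'present': P(author K) = 0.35·0.3793 / (0.35·0.3793 + 0.7·0.6207) ≈ 0.2340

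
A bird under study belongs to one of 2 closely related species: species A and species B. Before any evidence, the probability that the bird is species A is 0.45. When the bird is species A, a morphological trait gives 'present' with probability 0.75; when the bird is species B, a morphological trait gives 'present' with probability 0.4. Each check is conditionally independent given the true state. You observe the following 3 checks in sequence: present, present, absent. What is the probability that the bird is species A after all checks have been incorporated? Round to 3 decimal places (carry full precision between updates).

After 'present': P(species A) = 0.75·0.4500 / (0.75·0.4500 + 0.4·0.5500) ≈ 0.6054
After 'present': P(species A) = 0.75·0.6054 / (0.75·0.6054 + 0.4·0.3946) ≈ 0.7420
After 'absent': P(species A) = 0.25·0.7420 / (0.25·0.7420 + 0.6·0.2580) ≈ 0.5451

0.545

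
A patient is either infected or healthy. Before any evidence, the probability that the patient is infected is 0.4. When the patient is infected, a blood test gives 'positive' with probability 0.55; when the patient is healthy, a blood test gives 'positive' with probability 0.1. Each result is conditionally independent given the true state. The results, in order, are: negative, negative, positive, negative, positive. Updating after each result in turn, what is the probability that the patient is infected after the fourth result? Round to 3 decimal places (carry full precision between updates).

After 'negative': P(infected) = 0.45·0.4000 / (0.45·0.4000 + 0.9·0.6000) ≈ 0.2500
After 'negative': P(infected) = 0.45·0.2500 / (0.45·0.2500 + 0.9·0.7500) ≈ 0.1429
After 'positive': P(infected) = 0.55·0.1429 / (0.55·0.1429 + 0.1·0.8571) ≈ 0.4783
After 'negative': P(infected) = 0.45·0.4783 / (0.45·0.4783 + 0.9·0.5217) ≈ 0.3143

0.314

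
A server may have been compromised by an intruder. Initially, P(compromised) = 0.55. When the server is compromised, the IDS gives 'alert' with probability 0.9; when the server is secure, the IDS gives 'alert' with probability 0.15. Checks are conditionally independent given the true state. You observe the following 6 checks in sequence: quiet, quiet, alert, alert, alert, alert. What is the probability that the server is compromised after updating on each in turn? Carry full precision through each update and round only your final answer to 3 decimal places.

0.956

Apply Bayes' rule sequentially, carrying P(compromised) forward.
After 'quiet': P(compromised) = 0.1·0.5500 / (0.1·0.5500 + 0.85·0.4500) ≈ 0.1257
After 'quiet': P(compromised) = 0.1·0.1257 / (0.1·0.1257 + 0.85·0.8743) ≈ 0.0166
After 'alert': P(compromised) = 0.9·0.0166 / (0.9·0.0166 + 0.15·0.9834) ≈ 0.0921
After 'alert': P(compromised) = 0.9·0.0921 / (0.9·0.0921 + 0.15·0.9079) ≈ 0.3785
After 'alert': P(compromised) = 0.9·0.3785 / (0.9·0.3785 + 0.15·0.6215) ≈ 0.7851
After 'alert': P(compromised) = 0.9·0.7851 / (0.9·0.7851 + 0.15·0.2149) ≈ 0.9564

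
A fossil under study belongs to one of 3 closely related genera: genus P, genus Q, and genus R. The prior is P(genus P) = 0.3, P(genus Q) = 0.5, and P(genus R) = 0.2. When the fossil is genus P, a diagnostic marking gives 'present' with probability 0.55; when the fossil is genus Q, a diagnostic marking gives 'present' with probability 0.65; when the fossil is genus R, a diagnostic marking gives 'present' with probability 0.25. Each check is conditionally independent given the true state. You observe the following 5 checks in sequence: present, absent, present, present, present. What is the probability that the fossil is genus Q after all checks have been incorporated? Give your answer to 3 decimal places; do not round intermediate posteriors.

0.707

Each posterior becomes the prior for the next update.
After 'present': normaliser = 0.55·0.3000 + 0.65·0.5000 + 0.25·0.2000; P(genus P) ≈ 0.3056, P(genus Q) ≈ 0.6019, P(genus R) ≈ 0.0926
After 'absent': normaliser = 0.45·0.3056 + 0.35·0.6019 + 0.75·0.0926; P(genus P) ≈ 0.3293, P(genus Q) ≈ 0.5044, P(genus R) ≈ 0.1663
After 'present': normaliser = 0.55·0.3293 + 0.65·0.5044 + 0.25·0.1663; P(genus P) ≈ 0.3289, P(genus Q) ≈ 0.5955, P(genus R) ≈ 0.0755
After 'present': normaliser = 0.55·0.3289 + 0.65·0.5955 + 0.25·0.0755; P(genus P) ≈ 0.3083, P(genus Q) ≈ 0.6596, P(genus R) ≈ 0.0322
After 'present': normaliser = 0.55·0.3083 + 0.65·0.6596 + 0.25·0.0322; P(genus P) ≈ 0.2796, P(genus Q) ≈ 0.7071, P(genus R) ≈ 0.0133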